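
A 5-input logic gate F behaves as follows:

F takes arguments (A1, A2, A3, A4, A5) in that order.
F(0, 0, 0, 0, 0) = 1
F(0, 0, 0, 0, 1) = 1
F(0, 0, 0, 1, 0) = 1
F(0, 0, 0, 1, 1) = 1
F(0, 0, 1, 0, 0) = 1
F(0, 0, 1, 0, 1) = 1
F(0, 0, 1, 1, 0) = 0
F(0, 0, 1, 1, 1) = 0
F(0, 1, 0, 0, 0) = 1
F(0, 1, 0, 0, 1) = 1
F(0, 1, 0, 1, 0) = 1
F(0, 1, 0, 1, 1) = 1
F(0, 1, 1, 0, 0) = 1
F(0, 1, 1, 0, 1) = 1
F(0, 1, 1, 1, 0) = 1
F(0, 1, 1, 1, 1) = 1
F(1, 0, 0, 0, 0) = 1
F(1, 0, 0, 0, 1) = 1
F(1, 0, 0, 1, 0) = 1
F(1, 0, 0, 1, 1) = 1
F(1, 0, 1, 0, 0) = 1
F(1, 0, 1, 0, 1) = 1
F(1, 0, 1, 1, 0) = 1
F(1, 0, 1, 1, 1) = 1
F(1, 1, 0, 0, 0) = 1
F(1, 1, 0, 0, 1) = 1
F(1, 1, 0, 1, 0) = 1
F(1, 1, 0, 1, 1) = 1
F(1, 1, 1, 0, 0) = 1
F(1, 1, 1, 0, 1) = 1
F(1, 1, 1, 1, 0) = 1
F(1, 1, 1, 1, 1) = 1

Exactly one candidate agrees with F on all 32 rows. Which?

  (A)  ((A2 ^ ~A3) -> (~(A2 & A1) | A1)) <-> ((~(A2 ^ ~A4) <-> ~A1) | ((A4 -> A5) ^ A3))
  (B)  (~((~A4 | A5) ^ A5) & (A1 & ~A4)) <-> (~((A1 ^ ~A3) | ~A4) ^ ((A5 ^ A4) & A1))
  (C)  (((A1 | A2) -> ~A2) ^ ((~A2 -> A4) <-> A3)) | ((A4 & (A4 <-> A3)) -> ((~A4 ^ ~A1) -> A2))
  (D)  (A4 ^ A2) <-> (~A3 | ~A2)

C

(A) fails at (0,0,1,0,0): the formula yields 0, F is 1.
(B) fails at (0,1,1,1,0): the formula yields 0, F is 1.
(D) fails at (0,0,0,0,0): the formula yields 0, F is 1.
(C) is the remaining candidate, and it agrees with F on all 32 inputs.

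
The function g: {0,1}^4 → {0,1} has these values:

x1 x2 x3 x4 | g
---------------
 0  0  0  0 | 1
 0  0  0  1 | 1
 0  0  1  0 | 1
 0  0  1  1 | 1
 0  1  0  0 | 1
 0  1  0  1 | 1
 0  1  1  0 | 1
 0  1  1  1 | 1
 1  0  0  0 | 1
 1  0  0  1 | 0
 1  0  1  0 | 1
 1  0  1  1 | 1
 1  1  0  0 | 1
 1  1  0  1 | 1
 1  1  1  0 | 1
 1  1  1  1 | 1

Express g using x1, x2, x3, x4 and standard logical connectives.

g(x1, x2, x3, x4) = NOT (((x1 AND NOT x2) AND NOT x3) AND x4)

g is 0 on exactly one input, (1,0,0,1), whose minterm is x1·¬x2·¬x3·x4. So g is the negation of that single conjunction.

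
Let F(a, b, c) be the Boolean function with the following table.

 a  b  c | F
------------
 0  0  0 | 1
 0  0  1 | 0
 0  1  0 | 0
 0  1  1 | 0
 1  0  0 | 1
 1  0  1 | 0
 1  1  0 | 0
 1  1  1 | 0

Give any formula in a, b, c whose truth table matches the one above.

F(a, b, c) = ((¬a ∧ ¬b) ∧ ¬c) ∨ ((a ∧ ¬b) ∧ ¬c)

Collect the rows where F=1 — (0,0,0), (1,0,0) — and write one minterm per row: ¬a·¬b·¬c, a·¬b·¬c. Their union (logical OR) reproduces the table exactly.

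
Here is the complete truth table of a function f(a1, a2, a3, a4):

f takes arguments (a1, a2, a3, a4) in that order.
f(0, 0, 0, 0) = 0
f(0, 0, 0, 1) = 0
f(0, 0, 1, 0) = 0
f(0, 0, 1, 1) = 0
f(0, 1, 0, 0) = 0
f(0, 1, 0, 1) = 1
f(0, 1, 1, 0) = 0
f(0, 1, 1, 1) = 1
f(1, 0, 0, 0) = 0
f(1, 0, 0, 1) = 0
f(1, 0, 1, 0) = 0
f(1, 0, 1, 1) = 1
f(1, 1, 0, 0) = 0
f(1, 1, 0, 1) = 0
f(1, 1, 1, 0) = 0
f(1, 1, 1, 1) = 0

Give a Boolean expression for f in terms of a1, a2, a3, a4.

f(a1, a2, a3, a4) = ((((¬a1 ∧ a2) ∧ ¬a3) ∧ a4) ∨ (((¬a1 ∧ a2) ∧ a3) ∧ a4)) ∨ (((a1 ∧ ¬a2) ∧ a3) ∧ a4)

Collect the rows where f=1 — (0,1,0,1), (0,1,1,1), (1,0,1,1) — and write one minterm per row: ¬a1·a2·¬a3·a4, ¬a1·a2·a3·a4, a1·¬a2·a3·a4. Their union (logical OR) reproduces the table exactly.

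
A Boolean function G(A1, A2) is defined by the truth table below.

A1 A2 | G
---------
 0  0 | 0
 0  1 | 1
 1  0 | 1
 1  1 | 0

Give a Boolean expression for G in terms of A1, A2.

The output is 1 exactly when an odd number of inputs are 1 — the 2-way XOR (parity).

G(A1, A2) = A1 ⊕ A2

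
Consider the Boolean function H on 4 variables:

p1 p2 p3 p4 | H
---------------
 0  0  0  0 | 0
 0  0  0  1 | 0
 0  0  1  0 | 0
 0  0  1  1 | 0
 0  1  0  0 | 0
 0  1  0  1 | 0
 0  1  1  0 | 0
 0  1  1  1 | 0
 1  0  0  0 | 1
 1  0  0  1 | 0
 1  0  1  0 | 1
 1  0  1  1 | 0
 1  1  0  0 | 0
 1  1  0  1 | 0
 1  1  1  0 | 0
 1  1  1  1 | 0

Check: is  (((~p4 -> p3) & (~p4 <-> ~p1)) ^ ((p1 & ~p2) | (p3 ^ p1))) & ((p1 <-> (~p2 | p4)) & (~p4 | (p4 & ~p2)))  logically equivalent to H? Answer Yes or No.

Check the formula against H row by row:
  p1=0, p2=0, p3=0, p4=0: formula gives 0, H = 0 ✓
  p1=0, p2=0, p3=0, p4=1: formula gives 0, H = 0 ✓
  p1=0, p2=0, p3=1, p4=0: formula gives 0, H = 0 ✓
  p1=0, p2=0, p3=1, p4=1: formula gives 0, H = 0 ✓
  …and likewise for the remaining 12 rows.
No disagreement on any input; they are logically equivalent.

Yes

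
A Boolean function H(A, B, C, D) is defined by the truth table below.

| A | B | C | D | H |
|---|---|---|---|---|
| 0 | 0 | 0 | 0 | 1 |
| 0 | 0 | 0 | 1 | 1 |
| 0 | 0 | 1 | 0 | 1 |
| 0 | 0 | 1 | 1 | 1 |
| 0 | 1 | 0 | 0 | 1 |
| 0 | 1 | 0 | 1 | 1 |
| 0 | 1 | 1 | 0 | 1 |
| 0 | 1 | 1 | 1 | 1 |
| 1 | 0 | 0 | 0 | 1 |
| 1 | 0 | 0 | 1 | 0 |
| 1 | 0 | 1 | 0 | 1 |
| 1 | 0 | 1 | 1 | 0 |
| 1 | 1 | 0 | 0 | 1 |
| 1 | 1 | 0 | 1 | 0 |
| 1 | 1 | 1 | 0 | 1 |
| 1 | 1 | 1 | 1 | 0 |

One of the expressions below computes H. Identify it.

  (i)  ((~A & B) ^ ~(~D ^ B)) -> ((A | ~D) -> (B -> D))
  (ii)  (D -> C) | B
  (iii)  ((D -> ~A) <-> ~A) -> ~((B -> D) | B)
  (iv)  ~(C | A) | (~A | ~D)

iv

(i): at (1,0,0,1) it gives 1, but H = 0 — eliminated.
(ii): at (0,0,0,1) it gives 0, but H = 1 — eliminated.
(iii): at (0,0,0,0) it gives 0, but H = 1 — eliminated.
Only (iv) survives; checking it on all 16 rows confirms it matches H.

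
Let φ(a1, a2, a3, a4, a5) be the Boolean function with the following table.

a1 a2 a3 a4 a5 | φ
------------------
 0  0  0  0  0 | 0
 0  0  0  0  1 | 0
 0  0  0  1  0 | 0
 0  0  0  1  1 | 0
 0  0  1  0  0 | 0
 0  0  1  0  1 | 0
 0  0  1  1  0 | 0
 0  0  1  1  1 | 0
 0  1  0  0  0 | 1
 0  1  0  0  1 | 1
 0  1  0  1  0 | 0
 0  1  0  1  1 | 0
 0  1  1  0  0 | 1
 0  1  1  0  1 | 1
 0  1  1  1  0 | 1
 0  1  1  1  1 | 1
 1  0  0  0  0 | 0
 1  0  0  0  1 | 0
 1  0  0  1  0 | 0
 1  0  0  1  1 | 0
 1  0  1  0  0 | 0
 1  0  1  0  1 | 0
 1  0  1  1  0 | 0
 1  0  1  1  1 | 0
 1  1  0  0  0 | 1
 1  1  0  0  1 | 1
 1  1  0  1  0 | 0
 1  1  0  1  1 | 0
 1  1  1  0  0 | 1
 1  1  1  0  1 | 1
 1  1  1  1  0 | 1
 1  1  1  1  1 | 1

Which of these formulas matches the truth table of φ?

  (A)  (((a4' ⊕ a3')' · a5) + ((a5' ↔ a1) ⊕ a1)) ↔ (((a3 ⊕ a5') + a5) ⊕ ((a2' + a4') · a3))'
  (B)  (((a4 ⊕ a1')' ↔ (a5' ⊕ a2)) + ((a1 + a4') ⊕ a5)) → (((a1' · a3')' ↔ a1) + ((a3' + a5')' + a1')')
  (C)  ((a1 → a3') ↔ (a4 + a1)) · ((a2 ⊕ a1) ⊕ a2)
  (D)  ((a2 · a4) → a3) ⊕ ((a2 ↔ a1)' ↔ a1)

D

(A) disagrees with φ on (0,0,0,0,0) (formula → 1, table → 0); rule it out.
(B) disagrees with φ on (0,0,0,0,0) (formula → 1, table → 0); rule it out.
(C) disagrees with φ on (0,1,0,0,0) (formula → 0, table → 1); rule it out.
(D) is the remaining candidate, and it agrees with φ on all 32 inputs.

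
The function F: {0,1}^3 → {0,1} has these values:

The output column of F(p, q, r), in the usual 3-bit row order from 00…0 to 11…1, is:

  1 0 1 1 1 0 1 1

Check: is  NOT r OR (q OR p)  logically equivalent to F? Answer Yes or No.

No

Evaluate NOT r OR (q OR p) on each row and compare to F:
  p=0, q=0, r=0: formula gives 1, F = 1 ✓
  p=0, q=0, r=1: formula gives 0, F = 0 ✓
  p=0, q=1, r=0: formula gives 1, F = 1 ✓
  p=0, q=1, r=1: formula gives 1, F = 1 ✓
  p=1, q=0, r=0: formula gives 1, F = 1 ✓
  p=1, q=0, r=1: formula gives 1, but F = 0 ✗
Since they disagree at (1,0,1), the expression is not a correct formula for F.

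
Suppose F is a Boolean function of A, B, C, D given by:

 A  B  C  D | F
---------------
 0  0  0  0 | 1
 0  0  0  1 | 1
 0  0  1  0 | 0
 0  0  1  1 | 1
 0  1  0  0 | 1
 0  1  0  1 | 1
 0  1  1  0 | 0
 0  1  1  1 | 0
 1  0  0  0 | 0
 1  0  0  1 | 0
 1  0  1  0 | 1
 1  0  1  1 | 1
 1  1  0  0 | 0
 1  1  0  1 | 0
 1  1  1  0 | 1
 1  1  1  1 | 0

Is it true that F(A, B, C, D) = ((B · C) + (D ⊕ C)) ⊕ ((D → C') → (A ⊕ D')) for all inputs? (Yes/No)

Yes

Test each input against both F and the formula:
  A=0, B=0, C=0, D=0: formula gives 1, F = 1 ✓
  A=0, B=0, C=0, D=1: formula gives 1, F = 1 ✓
  A=0, B=0, C=1, D=0: formula gives 0, F = 0 ✓
  A=0, B=0, C=1, D=1: formula gives 1, F = 1 ✓
  … (the remaining 12 rows also agree.)
No disagreement on any input; they are logically equivalent.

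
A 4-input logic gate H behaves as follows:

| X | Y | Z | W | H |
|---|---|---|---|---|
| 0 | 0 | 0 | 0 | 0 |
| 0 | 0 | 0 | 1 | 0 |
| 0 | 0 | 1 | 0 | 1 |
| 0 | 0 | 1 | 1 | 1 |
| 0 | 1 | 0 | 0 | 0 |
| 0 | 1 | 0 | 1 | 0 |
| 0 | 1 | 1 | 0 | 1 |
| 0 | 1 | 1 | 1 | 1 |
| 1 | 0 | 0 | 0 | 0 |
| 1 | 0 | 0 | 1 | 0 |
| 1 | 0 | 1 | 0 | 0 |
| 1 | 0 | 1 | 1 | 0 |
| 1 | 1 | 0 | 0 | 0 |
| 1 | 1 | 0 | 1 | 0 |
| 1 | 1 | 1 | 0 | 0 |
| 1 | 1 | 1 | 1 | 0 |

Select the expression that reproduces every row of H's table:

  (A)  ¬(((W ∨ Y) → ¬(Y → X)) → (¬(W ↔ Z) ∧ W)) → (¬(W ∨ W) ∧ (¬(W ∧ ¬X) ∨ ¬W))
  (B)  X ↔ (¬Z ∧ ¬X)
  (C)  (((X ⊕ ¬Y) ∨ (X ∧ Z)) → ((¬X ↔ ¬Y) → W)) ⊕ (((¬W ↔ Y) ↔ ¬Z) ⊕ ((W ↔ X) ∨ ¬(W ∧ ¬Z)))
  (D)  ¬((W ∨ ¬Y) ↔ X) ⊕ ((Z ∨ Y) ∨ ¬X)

B

(A) disagrees with H on (0,0,0,0) (formula → 1, table → 0); rule it out.
(C) disagrees with H on (0,0,0,0) (formula → 1, table → 0); rule it out.
(D) disagrees with H on (0,0,1,0) (formula → 0, table → 1); rule it out.
Only (B) survives; checking it on all 16 rows confirms it matches H.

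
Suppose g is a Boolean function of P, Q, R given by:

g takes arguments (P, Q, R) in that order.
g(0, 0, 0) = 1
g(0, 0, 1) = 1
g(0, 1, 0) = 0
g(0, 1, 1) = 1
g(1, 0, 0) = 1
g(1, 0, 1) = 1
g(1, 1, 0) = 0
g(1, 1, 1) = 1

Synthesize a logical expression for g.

The 0-rows are (0,1,0), (1,1,0). Take each as a conjunction (¬P·Q·¬R, P·Q·¬R), form their disjunction, and complement — that gives a formula that is 1 everywhere g is.

g(P, Q, R) = ¬(((¬P ∧ Q) ∧ ¬R) ∨ ((P ∧ Q) ∧ ¬R))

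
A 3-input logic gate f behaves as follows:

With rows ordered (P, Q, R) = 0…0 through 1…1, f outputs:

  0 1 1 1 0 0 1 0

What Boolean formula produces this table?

Collect the rows where f=1 — (0,0,1), (0,1,0), (0,1,1), (1,1,0) — and write one minterm per row: ¬P·¬Q·R, ¬P·Q·¬R, ¬P·Q·R, P·Q·¬R. Their union (logical OR) reproduces the table exactly.

f(P, Q, R) = ((((~P & ~Q) & R) | ((~P & Q) & ~R)) | ((~P & Q) & R)) | ((P & Q) & ~R)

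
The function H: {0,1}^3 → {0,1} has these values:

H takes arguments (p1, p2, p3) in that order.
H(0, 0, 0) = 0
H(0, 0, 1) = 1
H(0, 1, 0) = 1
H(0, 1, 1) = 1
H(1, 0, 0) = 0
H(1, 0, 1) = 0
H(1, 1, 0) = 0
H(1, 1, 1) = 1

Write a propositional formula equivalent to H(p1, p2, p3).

The 1-rows are (0,0,1), (0,1,0), (0,1,1), (1,1,1). Each contributes one minterm — ¬p1·¬p2·p3; ¬p1·p2·¬p3; ¬p1·p2·p3; p1·p2·p3 — and their disjunction is a sum-of-products form of H.

H(p1, p2, p3) = ((((NOT p1 AND NOT p2) AND p3) OR ((NOT p1 AND p2) AND NOT p3)) OR ((NOT p1 AND p2) AND p3)) OR ((p1 AND p2) AND p3)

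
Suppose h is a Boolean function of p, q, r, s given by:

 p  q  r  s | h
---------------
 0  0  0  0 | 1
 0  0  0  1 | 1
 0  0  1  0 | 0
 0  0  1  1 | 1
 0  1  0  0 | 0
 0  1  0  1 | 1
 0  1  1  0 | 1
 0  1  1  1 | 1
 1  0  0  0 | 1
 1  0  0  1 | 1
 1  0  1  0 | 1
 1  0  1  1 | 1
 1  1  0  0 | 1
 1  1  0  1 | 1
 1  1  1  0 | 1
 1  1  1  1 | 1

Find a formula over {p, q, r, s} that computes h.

h is 0 on only 2 rows — (0,0,1,0), (0,1,0,0). Writing each as a minterm (¬p·¬q·r·¬s, ¬p·q·¬r·¬s) and OR-ing them characterizes exactly where h=0, so h is the negation of that disjunction.

h(p, q, r, s) = ((((p' · q') · r) · s') + (((p' · q) · r') · s'))'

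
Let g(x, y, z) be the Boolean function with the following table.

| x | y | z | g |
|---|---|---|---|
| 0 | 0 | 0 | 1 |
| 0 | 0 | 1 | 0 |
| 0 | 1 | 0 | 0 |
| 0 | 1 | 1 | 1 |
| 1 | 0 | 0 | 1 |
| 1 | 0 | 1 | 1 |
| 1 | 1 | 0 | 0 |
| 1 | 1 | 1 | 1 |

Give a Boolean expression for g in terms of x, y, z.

g is 0 on only 3 rows — (0,0,1), (0,1,0), (1,1,0). Writing each as a minterm (¬x·¬y·z, ¬x·y·¬z, x·y·¬z) and OR-ing them characterizes exactly where g=0, so g is the negation of that disjunction.

g(x, y, z) = NOT ((((NOT x AND NOT y) AND z) OR ((NOT x AND y) AND NOT z)) OR ((x AND y) AND NOT z))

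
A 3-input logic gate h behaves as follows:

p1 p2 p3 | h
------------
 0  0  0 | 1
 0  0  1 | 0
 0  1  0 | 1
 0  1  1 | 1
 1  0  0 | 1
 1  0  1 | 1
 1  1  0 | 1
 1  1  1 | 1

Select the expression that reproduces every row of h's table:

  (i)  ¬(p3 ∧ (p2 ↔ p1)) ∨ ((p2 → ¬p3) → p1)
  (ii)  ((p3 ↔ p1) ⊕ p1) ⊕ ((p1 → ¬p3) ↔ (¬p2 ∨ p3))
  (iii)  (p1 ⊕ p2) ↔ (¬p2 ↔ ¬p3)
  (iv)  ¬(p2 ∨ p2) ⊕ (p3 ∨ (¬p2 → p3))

i

(ii): at (0,0,0) it gives 0, but h = 1 — eliminated.
(iii): at (0,0,0) it gives 0, but h = 1 — eliminated.
(iv): at (1,0,1) it gives 0, but h = 1 — eliminated.
That leaves (i). Evaluating it on every row reproduces the table of h exactly.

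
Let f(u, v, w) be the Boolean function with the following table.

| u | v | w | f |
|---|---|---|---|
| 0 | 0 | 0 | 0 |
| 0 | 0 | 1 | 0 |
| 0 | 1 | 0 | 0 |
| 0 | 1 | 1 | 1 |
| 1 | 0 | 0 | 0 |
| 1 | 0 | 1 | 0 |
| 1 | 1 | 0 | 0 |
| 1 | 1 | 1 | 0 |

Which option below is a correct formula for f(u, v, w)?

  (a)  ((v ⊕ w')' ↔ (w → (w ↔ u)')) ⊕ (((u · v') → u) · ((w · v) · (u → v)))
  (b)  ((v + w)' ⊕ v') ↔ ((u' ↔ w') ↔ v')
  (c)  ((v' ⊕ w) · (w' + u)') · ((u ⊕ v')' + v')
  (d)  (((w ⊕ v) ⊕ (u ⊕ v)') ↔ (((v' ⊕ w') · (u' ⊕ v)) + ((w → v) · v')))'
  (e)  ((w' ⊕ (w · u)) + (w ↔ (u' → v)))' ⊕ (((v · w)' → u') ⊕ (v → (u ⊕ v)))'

(a) fails at (0,0,1): the formula yields 1, f is 0.
(b) fails at (0,1,0): the formula yields 1, f is 0.
(d) fails at (0,0,1): the formula yields 1, f is 0.
(e) fails at (0,0,0): the formula yields 1, f is 0.
(c) is the remaining candidate, and it agrees with f on all 8 inputs.

c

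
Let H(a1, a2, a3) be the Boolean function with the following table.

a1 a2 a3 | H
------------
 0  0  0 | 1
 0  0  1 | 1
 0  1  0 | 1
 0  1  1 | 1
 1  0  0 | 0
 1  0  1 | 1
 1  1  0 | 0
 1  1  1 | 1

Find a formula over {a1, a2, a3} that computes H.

H(a1, a2, a3) = ~(((a1 & ~a2) & ~a3) | ((a1 & a2) & ~a3))

The 0-rows are (1,0,0), (1,1,0). Take each as a conjunction (a1·¬a2·¬a3, a1·a2·¬a3), form their disjunction, and complement — that gives a formula that is 1 everywhere H is.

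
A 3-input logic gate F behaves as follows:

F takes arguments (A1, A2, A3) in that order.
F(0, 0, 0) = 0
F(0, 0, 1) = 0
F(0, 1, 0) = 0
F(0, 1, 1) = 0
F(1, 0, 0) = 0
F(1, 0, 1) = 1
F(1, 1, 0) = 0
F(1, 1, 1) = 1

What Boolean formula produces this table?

F(A1, A2, A3) = ((A1 AND NOT A2) AND A3) OR ((A1 AND A2) AND A3)

The 1-rows are (1,0,1), (1,1,1). Each contributes one minterm — A1·¬A2·A3; A1·A2·A3 — and their disjunction is a sum-of-products form of F.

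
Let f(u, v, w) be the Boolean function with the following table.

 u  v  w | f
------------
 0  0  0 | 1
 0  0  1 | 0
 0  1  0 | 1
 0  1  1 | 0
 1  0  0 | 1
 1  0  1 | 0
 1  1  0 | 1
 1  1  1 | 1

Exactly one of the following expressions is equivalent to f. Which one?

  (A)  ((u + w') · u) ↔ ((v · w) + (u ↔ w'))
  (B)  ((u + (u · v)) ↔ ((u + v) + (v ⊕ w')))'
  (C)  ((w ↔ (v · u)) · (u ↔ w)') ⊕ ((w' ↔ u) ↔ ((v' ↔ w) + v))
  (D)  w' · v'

A

(B) disagrees with f on (0,1,1) (formula → 1, table → 0); rule it out.
(C) disagrees with f on (0,0,1) (formula → 1, table → 0); rule it out.
(D) disagrees with f on (0,1,0) (formula → 0, table → 1); rule it out.
(A) is the remaining candidate, and it agrees with f on all 8 inputs.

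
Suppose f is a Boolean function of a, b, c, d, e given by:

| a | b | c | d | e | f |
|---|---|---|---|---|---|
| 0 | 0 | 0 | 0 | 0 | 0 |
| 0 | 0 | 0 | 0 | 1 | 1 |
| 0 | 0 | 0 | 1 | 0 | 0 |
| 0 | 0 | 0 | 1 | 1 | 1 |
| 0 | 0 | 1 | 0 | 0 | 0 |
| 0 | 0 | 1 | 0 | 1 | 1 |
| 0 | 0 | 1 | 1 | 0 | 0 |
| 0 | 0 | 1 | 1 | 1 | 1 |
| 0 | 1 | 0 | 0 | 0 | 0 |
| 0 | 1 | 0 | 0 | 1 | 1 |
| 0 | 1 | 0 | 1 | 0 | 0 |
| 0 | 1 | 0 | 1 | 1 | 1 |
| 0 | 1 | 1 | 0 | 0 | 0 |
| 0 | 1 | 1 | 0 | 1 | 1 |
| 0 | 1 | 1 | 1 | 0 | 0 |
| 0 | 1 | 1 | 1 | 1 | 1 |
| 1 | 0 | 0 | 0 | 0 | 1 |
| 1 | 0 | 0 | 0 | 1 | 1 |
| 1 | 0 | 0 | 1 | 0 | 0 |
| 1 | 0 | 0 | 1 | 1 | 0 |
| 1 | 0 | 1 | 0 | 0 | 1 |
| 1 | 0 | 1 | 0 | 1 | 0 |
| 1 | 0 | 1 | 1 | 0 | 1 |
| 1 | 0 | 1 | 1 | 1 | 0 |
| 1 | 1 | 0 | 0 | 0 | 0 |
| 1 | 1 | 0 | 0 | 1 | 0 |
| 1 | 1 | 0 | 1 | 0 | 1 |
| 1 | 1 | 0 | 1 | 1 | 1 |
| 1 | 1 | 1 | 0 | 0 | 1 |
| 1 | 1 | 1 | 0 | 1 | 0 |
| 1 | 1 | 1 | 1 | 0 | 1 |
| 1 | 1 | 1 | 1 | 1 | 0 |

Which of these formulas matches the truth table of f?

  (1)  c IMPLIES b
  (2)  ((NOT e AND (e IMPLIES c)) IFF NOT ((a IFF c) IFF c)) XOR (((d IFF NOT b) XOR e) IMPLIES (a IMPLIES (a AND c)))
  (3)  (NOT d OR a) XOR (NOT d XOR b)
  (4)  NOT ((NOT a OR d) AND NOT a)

2

(1): at (0,0,0,0,0) it gives 1, but f = 0 — eliminated.
(3): at (0,0,0,0,1) it gives 0, but f = 1 — eliminated.
(4): at (0,0,0,0,1) it gives 0, but f = 1 — eliminated.
(2) is the remaining candidate, and it agrees with f on all 32 inputs.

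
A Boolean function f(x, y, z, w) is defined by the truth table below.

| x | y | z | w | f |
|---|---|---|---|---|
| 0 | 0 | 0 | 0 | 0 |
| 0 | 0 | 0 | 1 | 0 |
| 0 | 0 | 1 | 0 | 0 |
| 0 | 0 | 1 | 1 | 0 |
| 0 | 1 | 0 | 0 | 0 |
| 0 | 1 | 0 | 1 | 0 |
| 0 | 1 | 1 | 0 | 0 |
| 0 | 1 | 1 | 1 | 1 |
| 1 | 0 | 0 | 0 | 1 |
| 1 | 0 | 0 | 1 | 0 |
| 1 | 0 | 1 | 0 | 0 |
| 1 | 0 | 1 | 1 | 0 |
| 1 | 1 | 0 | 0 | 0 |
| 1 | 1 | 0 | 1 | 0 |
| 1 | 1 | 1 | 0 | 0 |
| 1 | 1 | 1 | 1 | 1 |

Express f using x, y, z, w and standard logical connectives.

f(x, y, z, w) = ((((x' · y) · z) · w) + (((x · y') · z') · w')) + (((x · y) · z) · w)

f=1 on 3 inputs: (0,1,1,1), (1,0,0,0), (1,1,1,1). Reading each as a conjunction of literals (¬x·y·z·w, x·¬y·¬z·¬w, x·y·z·w) and taking the OR gives the canonical DNF.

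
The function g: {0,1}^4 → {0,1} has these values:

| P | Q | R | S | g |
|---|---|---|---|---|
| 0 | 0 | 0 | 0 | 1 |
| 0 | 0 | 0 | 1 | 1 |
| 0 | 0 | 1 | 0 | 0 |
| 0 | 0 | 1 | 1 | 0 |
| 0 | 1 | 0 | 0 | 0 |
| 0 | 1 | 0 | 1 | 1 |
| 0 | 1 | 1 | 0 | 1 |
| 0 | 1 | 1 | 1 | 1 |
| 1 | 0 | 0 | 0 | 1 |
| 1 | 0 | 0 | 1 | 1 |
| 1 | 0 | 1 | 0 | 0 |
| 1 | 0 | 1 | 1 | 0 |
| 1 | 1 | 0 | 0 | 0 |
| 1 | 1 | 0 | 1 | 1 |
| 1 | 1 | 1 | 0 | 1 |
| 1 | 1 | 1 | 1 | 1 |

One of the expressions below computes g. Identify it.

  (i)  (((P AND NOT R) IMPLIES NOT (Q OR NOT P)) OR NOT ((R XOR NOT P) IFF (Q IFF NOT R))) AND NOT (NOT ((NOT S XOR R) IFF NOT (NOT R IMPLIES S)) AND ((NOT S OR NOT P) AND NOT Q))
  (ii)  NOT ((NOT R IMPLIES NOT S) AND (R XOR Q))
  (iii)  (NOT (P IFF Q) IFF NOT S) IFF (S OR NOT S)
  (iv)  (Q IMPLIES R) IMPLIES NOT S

(i): at (0,0,1,0) it gives 1, but g = 0 — eliminated.
(iii): at (0,0,0,0) it gives 0, but g = 1 — eliminated.
(iv): at (0,0,0,1) it gives 0, but g = 1 — eliminated.
(ii) is the remaining candidate, and it agrees with g on all 16 inputs.

ii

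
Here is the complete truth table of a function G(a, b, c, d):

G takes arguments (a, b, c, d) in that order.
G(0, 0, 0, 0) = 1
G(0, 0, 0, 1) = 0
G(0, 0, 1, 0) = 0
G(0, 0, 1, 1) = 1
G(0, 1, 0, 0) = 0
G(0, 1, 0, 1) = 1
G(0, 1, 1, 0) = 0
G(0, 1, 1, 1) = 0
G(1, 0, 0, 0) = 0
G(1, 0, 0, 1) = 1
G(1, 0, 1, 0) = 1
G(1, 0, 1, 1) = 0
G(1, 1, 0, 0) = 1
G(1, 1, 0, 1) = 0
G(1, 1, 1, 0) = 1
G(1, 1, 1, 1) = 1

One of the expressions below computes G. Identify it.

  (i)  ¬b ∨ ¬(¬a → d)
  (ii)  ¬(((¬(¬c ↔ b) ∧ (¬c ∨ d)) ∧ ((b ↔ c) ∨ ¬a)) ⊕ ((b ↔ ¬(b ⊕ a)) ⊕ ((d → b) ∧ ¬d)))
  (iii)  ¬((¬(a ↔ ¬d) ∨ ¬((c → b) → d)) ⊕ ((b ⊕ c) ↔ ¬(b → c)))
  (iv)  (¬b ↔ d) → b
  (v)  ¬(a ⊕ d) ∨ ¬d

ii

(i) disagrees with G on (0,0,0,1) (formula → 1, table → 0); rule it out.
(iii) disagrees with G on (0,1,0,0) (formula → 1, table → 0); rule it out.
(iv) disagrees with G on (0,0,1,0) (formula → 1, table → 0); rule it out.
(v) disagrees with G on (0,0,1,0) (formula → 1, table → 0); rule it out.
That leaves (ii). Evaluating it on every row reproduces the table of G exactly.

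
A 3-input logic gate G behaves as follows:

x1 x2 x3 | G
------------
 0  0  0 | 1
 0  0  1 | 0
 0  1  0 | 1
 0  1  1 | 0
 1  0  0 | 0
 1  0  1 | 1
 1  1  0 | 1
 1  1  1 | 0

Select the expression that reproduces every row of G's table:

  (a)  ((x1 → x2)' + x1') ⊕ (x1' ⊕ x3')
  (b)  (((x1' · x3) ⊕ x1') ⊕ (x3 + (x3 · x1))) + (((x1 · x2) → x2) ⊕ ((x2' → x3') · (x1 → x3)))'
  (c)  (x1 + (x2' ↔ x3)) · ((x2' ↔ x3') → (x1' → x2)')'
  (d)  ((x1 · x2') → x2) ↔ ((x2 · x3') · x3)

(b) disagrees with G on (0,0,1) (formula → 1, table → 0); rule it out.
(c) disagrees with G on (0,0,0) (formula → 0, table → 1); rule it out.
(d) disagrees with G on (0,0,0) (formula → 0, table → 1); rule it out.
(a) is the remaining candidate, and it agrees with G on all 8 inputs.

a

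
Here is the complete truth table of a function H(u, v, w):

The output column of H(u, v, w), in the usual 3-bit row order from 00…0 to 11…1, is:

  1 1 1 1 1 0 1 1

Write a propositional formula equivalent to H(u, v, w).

Only row (1,0,1) gives 0. So H is 1 everywhere except there — the complement of the minterm u·¬v·w.

H(u, v, w) = NOT ((u AND NOT v) AND w)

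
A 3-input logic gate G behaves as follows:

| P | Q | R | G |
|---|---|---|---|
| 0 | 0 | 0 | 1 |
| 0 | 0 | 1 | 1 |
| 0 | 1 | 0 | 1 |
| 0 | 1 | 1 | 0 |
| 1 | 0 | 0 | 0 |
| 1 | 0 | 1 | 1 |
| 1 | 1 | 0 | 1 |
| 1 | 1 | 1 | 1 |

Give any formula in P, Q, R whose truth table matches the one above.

The 0-rows are (0,1,1), (1,0,0). Take each as a conjunction (¬P·Q·R, P·¬Q·¬R), form their disjunction, and complement — that gives a formula that is 1 everywhere G is.

G(P, Q, R) = ¬(((¬P ∧ Q) ∧ R) ∨ ((P ∧ ¬Q) ∧ ¬R))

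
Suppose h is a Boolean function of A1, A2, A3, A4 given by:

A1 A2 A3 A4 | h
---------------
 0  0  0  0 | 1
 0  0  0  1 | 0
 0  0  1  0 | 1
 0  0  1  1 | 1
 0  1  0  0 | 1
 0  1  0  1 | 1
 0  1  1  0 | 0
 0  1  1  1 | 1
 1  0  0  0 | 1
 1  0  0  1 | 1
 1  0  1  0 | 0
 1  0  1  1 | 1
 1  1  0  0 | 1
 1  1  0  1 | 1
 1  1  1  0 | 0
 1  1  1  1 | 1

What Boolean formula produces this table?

h(A1, A2, A3, A4) = NOT ((((((NOT A1 AND NOT A2) AND NOT A3) AND A4) OR (((NOT A1 AND A2) AND A3) AND NOT A4)) OR (((A1 AND NOT A2) AND A3) AND NOT A4)) OR (((A1 AND A2) AND A3) AND NOT A4))

h is 0 on only 4 rows — (0,0,0,1), (0,1,1,0), (1,0,1,0), (1,1,1,0). Writing each as a minterm (¬A1·¬A2·¬A3·A4, ¬A1·A2·A3·¬A4, A1·¬A2·A3·¬A4, A1·A2·A3·¬A4) and OR-ing them characterizes exactly where h=0, so h is the negation of that disjunction.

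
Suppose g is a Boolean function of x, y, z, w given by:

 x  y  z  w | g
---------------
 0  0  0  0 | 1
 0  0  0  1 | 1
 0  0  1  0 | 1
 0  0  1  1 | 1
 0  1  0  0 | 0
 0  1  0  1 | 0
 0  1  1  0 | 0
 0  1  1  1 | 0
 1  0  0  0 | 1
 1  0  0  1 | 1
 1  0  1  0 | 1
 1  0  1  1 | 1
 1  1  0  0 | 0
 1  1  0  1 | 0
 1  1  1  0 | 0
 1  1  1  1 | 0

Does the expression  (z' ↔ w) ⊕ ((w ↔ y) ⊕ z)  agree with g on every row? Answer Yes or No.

Yes

Test each input against both g and the formula:
  x=0, y=0, z=0, w=0: formula gives 1, g = 1 ✓
  x=0, y=0, z=0, w=1: formula gives 1, g = 1 ✓
  x=0, y=0, z=1, w=0: formula gives 1, g = 1 ✓
  x=0, y=0, z=1, w=1: formula gives 1, g = 1 ✓
  …and likewise for the remaining 12 rows.
All 16 rows match — the expression computes g exactly.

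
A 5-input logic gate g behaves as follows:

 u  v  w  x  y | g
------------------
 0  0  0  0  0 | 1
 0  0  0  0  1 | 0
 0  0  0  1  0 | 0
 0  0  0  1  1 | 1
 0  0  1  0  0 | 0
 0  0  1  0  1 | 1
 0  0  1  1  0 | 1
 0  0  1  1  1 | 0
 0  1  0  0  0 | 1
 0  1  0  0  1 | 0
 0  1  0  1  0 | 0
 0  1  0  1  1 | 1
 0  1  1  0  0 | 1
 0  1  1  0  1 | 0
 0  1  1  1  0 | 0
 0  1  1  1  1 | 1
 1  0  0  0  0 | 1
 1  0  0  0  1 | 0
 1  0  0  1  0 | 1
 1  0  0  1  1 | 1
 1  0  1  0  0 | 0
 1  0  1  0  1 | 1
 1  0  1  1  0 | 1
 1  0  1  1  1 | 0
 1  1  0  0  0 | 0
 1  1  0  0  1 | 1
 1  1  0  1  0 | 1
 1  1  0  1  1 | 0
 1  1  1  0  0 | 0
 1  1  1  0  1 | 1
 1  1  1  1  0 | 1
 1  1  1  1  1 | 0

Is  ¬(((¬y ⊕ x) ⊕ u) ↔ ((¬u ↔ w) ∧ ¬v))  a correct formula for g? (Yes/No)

No

Evaluate ¬(((¬y ⊕ x) ⊕ u) ↔ ((¬u ↔ w) ∧ ¬v)) on each row and compare to g:
  u=0, v=0, w=0, x=0, y=0: formula gives 1, g = 1 ✓
  u=0, v=0, w=0, x=0, y=1: formula gives 0, g = 0 ✓
  u=0, v=0, w=0, x=1, y=0: formula gives 0, g = 0 ✓
  u=0, v=0, w=0, x=1, y=1: formula gives 1, g = 1 ✓
  …
  u=1, v=0, w=0, x=1, y=0: formula gives 0, but g = 1 ✗
Since they disagree at (1,0,0,1,0), the expression is not a correct formula for g.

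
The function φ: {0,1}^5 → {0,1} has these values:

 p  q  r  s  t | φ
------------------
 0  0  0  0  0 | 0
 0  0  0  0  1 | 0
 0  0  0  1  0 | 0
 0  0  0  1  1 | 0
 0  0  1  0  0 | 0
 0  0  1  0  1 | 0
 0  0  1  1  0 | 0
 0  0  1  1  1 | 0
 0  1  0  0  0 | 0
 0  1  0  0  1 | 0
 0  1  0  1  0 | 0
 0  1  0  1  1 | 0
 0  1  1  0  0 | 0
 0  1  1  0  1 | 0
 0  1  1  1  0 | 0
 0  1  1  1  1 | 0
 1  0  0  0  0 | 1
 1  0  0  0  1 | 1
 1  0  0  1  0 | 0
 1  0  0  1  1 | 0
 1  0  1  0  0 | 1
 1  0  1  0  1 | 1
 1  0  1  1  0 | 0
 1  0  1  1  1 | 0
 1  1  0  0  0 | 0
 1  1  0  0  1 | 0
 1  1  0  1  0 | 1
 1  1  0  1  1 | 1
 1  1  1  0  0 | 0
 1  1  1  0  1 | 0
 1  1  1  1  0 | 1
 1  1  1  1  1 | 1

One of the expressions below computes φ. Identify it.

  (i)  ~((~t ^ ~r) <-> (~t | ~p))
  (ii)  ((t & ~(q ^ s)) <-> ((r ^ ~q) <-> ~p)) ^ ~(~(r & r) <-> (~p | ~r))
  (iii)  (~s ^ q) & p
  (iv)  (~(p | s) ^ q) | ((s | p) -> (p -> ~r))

(i) disagrees with φ on (0,0,0,0,0) (formula → 1, table → 0); rule it out.
(ii) disagrees with φ on (0,0,0,0,1) (formula → 1, table → 0); rule it out.
(iv) disagrees with φ on (0,0,0,0,0) (formula → 1, table → 0); rule it out.
Only (iii) survives; checking it on all 32 rows confirms it matches φ.

iii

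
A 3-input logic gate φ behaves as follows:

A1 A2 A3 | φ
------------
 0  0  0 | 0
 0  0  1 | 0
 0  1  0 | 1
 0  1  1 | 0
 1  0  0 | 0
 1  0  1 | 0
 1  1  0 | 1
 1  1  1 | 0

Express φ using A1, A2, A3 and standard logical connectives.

φ=1 on 2 inputs: (0,1,0), (1,1,0). Reading each as a conjunction of literals (¬A1·A2·¬A3, A1·A2·¬A3) and taking the OR gives the canonical DNF.

φ(A1, A2, A3) = ((¬A1 ∧ A2) ∧ ¬A3) ∨ ((A1 ∧ A2) ∧ ¬A3)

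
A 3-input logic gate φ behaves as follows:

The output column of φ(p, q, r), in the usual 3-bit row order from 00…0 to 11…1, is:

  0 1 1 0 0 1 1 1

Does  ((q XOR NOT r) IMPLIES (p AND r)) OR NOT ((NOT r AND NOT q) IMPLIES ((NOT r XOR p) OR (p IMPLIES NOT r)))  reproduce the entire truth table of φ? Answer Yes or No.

Yes

Check the formula against φ row by row:
  p=0, q=0, r=0: formula gives 0, φ = 0 ✓
  p=0, q=0, r=1: formula gives 1, φ = 1 ✓
  p=0, q=1, r=0: formula gives 1, φ = 1 ✓
  p=0, q=1, r=1: formula gives 0, φ = 0 ✓
  p=1, q=0, r=0: formula gives 0, φ = 0 ✓
  … (the remaining 3 rows also agree.)
All 8 rows match — the expression computes φ exactly.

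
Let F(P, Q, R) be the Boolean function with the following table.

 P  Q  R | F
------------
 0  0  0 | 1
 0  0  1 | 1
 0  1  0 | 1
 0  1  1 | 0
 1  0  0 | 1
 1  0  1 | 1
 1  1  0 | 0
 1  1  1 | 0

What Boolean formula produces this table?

F(P, Q, R) = ¬((((¬P ∧ Q) ∧ R) ∨ ((P ∧ Q) ∧ ¬R)) ∨ ((P ∧ Q) ∧ R))

F is 0 on only 3 rows — (0,1,1), (1,1,0), (1,1,1). Writing each as a minterm (¬P·Q·R, P·Q·¬R, P·Q·R) and OR-ing them characterizes exactly where F=0, so F is the negation of that disjunction.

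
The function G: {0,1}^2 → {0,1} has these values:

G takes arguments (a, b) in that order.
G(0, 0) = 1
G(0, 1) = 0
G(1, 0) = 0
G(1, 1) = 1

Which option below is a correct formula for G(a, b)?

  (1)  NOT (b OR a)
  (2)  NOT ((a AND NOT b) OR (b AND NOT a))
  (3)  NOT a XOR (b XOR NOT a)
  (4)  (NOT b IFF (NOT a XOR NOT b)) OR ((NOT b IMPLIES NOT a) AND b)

(1) disagrees with G on (1,1) (formula → 0, table → 1); rule it out.
(3) disagrees with G on (0,0) (formula → 0, table → 1); rule it out.
(4) disagrees with G on (0,0) (formula → 0, table → 1); rule it out.
That leaves (2). Evaluating it on every row reproduces the table of G exactly.

2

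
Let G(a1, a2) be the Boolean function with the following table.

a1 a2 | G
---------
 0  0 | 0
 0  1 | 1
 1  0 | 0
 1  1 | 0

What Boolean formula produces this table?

G(a1, a2) = NOT a1 AND a2

1 only at (0,1): NOT a1 AND a2.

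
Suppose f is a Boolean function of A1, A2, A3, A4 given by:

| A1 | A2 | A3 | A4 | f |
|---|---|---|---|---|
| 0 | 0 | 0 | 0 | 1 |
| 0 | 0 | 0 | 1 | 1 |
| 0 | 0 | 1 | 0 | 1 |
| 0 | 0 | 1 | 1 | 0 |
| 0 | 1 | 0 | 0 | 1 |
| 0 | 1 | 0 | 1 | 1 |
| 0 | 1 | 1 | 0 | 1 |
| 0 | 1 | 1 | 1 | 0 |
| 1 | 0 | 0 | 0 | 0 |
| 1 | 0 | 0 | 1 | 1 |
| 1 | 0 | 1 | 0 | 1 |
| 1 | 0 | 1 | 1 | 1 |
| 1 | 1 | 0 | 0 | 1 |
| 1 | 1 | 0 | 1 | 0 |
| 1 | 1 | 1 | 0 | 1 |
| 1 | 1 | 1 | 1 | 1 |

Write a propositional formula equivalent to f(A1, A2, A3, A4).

The 0-rows are (0,0,1,1), (0,1,1,1), (1,0,0,0), (1,1,0,1). Take each as a conjunction (¬A1·¬A2·A3·A4, ¬A1·A2·A3·A4, A1·¬A2·¬A3·¬A4, A1·A2·¬A3·A4), form their disjunction, and complement — that gives a formula that is 1 everywhere f is.

f(A1, A2, A3, A4) = ¬((((((¬A1 ∧ ¬A2) ∧ A3) ∧ A4) ∨ (((¬A1 ∧ A2) ∧ A3) ∧ A4)) ∨ (((A1 ∧ ¬A2) ∧ ¬A3) ∧ ¬A4)) ∨ (((A1 ∧ A2) ∧ ¬A3) ∧ A4))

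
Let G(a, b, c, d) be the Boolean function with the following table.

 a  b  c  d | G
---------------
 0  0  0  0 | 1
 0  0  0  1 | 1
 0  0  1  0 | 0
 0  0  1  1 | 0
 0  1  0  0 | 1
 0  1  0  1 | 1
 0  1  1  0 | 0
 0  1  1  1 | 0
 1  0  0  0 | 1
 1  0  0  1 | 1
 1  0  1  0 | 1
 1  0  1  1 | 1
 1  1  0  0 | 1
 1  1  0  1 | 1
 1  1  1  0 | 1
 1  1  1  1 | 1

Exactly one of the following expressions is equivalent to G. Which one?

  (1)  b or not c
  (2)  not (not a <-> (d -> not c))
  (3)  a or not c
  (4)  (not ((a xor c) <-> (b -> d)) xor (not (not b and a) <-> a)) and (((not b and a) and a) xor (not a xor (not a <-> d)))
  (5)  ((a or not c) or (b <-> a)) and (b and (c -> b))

(1) fails at (0,1,1,0): the formula yields 1, G is 0.
(2) fails at (0,0,0,0): the formula yields 0, G is 1.
(4) fails at (0,0,0,1): the formula yields 0, G is 1.
(5) fails at (0,0,0,0): the formula yields 0, G is 1.
(3) is the remaining candidate, and it agrees with G on all 16 inputs.

3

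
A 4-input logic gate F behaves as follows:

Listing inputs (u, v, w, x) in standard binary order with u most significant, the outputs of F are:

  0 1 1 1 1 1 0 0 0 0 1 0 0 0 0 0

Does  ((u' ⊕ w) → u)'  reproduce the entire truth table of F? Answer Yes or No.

No

Check the formula against F row by row:
  u=0, v=0, w=0, x=0: formula gives 1, but F = 0 ✗
A single disagreement suffices: at (0,0,0,0) they differ, so the formula does not compute F.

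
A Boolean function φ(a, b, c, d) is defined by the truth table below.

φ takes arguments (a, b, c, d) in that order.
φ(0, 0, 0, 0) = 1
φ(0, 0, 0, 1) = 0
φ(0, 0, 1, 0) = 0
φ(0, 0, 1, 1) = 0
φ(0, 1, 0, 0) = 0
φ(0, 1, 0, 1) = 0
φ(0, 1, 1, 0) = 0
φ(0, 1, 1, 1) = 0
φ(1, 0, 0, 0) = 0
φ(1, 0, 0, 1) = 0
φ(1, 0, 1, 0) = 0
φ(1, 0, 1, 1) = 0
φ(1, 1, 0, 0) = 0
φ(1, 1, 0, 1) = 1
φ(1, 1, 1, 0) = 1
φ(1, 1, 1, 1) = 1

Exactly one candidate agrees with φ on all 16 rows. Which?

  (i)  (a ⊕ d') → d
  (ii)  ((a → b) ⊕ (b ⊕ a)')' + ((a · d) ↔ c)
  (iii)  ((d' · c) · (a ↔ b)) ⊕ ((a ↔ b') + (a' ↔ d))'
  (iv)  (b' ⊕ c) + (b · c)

iii

(i): at (0,0,0,0) it gives 0, but φ = 1 — eliminated.
(ii): at (0,0,0,1) it gives 1, but φ = 0 — eliminated.
(iv): at (0,0,0,1) it gives 1, but φ = 0 — eliminated.
(iii) is the remaining candidate, and it agrees with φ on all 16 inputs.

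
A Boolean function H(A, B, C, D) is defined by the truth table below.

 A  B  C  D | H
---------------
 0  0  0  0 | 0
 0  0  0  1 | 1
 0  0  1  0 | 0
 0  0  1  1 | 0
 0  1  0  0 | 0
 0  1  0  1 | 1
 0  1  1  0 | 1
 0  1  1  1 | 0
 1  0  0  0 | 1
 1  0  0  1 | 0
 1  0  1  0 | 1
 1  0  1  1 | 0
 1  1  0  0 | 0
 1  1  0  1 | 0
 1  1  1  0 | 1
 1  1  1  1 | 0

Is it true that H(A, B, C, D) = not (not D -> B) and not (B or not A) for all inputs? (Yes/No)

Check the formula against H row by row:
  A=0, B=0, C=0, D=0: formula gives 0, H = 0 ✓
  A=0, B=0, C=0, D=1: formula gives 0, but H = 1 ✗
Since they disagree at (0,0,0,1), the expression is not a correct formula for H.

No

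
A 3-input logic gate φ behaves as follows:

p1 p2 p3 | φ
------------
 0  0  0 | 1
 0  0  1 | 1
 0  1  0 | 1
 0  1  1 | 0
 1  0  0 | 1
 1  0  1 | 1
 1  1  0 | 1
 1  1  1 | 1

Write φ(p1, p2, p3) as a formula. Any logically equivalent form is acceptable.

Only row (0,1,1) gives 0. So φ is 1 everywhere except there — the complement of the minterm ¬p1·p2·p3.

φ(p1, p2, p3) = ~((~p1 & p2) & p3)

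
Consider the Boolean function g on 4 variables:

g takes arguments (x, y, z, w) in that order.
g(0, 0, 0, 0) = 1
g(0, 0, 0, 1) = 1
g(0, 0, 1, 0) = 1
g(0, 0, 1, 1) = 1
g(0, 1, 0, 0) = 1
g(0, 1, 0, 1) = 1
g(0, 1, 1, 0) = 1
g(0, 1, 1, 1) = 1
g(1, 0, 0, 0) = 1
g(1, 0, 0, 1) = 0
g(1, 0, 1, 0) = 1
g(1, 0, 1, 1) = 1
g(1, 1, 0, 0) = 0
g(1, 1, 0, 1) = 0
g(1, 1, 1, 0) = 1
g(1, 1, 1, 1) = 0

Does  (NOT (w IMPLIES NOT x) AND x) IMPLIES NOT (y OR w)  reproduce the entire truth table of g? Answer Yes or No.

Evaluate (NOT (w IMPLIES NOT x) AND x) IMPLIES NOT (y OR w) on each row and compare to g:
  x=0, y=0, z=0, w=0: formula gives 1, g = 1 ✓
  x=0, y=0, z=0, w=1: formula gives 1, g = 1 ✓
  x=0, y=0, z=1, w=0: formula gives 1, g = 1 ✓
  x=0, y=0, z=1, w=1: formula gives 1, g = 1 ✓
  …
  x=1, y=0, z=1, w=1: formula gives 0, but g = 1 ✗
Row (1,0,1,1) is a counterexample, so the formula is not equivalent to g.

No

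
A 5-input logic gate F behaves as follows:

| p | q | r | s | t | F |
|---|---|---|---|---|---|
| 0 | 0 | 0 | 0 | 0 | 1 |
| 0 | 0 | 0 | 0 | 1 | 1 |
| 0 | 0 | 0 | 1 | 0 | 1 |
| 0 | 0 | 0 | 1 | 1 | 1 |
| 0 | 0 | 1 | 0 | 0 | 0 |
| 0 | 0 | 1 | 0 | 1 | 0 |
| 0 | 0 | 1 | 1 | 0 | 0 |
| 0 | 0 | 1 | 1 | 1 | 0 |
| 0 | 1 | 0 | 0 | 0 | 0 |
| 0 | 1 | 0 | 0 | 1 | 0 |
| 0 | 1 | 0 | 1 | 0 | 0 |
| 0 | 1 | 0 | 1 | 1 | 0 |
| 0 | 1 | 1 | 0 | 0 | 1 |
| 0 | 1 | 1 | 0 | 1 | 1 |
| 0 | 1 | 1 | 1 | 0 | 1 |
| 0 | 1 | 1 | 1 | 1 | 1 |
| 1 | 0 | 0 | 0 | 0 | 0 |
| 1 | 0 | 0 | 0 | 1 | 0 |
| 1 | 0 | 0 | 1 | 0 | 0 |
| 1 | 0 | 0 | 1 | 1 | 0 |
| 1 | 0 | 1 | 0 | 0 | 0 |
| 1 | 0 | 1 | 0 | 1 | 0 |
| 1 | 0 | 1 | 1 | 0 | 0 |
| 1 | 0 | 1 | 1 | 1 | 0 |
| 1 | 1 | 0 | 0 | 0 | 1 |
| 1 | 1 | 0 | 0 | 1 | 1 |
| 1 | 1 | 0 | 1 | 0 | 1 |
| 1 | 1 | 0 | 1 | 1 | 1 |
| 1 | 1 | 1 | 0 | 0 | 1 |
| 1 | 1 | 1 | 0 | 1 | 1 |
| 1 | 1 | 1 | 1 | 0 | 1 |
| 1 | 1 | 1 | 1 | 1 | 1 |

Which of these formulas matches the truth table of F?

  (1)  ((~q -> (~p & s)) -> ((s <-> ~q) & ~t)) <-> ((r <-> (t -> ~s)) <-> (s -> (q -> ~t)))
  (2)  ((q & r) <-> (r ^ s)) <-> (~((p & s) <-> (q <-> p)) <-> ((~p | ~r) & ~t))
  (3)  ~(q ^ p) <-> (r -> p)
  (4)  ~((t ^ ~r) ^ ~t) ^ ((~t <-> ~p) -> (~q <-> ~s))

3

(1) disagrees with F on (0,0,0,0,0) (formula → 0, table → 1); rule it out.
(2) disagrees with F on (0,0,0,0,1) (formula → 0, table → 1); rule it out.
(4) disagrees with F on (0,0,0,0,0) (formula → 0, table → 1); rule it out.
(3) is the remaining candidate, and it agrees with F on all 32 inputs.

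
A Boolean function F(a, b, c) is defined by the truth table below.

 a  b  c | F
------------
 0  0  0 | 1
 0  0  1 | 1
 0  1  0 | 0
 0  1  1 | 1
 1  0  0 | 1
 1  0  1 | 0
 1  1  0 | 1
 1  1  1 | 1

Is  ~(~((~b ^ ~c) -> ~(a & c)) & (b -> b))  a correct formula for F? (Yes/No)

No

Evaluate ~(~((~b ^ ~c) -> ~(a & c)) & (b -> b)) on each row and compare to F:
  a=0, b=0, c=0: formula gives 1, F = 1 ✓
  a=0, b=0, c=1: formula gives 1, F = 1 ✓
  a=0, b=1, c=0: formula gives 1, but F = 0 ✗
A single disagreement suffices: at (0,1,0) they differ, so the formula does not compute F.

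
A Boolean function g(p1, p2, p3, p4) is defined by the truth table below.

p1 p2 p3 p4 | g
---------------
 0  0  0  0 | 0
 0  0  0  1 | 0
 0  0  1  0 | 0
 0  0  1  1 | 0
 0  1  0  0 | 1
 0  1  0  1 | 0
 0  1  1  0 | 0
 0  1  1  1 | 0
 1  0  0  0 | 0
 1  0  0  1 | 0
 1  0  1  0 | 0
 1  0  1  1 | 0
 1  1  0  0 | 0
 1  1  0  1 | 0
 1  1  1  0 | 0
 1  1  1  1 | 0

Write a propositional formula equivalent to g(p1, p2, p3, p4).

g(p1, p2, p3, p4) = ((p1' · p2) · p3') · p4'

Only row (0,1,0,0) gives 1. That row's minterm ¬p1·p2·¬p3·¬p4 is g directly.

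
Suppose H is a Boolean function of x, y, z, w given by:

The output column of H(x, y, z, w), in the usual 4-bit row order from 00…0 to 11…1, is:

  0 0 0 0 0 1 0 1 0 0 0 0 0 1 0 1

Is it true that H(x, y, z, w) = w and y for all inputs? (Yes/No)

Yes

Test each input against both H and the formula:
  x=0, y=0, z=0, w=0: formula gives 0, H = 0 ✓
  x=0, y=0, z=0, w=1: formula gives 0, H = 0 ✓
  x=0, y=0, z=1, w=0: formula gives 0, H = 0 ✓
  x=0, y=0, z=1, w=1: formula gives 0, H = 0 ✓
  … (the remaining 12 rows also agree.)
No disagreement on any input; they are logically equivalent.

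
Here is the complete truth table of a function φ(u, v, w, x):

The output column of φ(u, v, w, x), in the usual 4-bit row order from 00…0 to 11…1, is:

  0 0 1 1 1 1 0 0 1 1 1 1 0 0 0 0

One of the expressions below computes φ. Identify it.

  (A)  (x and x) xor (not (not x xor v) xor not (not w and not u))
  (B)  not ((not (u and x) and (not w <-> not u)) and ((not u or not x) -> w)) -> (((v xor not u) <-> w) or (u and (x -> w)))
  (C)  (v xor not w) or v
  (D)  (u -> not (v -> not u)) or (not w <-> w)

A

(B): at (1,1,0,0) it gives 1, but φ = 0 — eliminated.
(C): at (0,0,0,0) it gives 1, but φ = 0 — eliminated.
(D): at (0,0,0,0) it gives 1, but φ = 0 — eliminated.
That leaves (A). Evaluating it on every row reproduces the table of φ exactly.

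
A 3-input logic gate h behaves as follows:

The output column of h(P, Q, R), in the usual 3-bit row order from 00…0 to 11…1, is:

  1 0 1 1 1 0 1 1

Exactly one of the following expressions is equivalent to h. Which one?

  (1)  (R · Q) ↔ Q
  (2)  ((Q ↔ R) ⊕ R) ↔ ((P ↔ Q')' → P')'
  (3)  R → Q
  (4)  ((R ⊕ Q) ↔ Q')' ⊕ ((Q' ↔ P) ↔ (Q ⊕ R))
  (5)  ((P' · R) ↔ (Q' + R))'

(1) disagrees with h on (0,0,1) (formula → 1, table → 0); rule it out.
(2) disagrees with h on (0,0,0) (formula → 0, table → 1); rule it out.
(4) disagrees with h on (0,0,0) (formula → 0, table → 1); rule it out.
(5) disagrees with h on (0,1,0) (formula → 0, table → 1); rule it out.
(3) is the remaining candidate, and it agrees with h on all 8 inputs.

3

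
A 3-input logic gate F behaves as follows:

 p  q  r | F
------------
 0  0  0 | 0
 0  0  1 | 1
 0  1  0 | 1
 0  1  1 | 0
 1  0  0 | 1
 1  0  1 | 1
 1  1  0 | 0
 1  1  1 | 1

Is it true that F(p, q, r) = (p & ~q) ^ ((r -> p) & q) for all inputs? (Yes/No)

No

Check the formula against F row by row:
  p=0, q=0, r=0: formula gives 0, F = 0 ✓
  p=0, q=0, r=1: formula gives 0, but F = 1 ✗
Since they disagree at (0,0,1), the expression is not a correct formula for F.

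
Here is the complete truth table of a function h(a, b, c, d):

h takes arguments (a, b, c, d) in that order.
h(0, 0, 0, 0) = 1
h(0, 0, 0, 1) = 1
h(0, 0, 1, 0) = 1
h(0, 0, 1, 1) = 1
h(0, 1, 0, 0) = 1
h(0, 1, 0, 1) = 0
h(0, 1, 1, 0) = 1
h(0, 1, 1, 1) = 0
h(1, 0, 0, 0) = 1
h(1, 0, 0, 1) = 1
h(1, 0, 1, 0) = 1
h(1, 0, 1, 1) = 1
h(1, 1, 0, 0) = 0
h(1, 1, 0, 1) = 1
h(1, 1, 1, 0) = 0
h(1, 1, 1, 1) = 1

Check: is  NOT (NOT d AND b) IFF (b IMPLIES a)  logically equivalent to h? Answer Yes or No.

Yes

Check the formula against h row by row:
  a=0, b=0, c=0, d=0: formula gives 1, h = 1 ✓
  a=0, b=0, c=0, d=1: formula gives 1, h = 1 ✓
  a=0, b=0, c=1, d=0: formula gives 1, h = 1 ✓
  a=0, b=0, c=1, d=1: formula gives 1, h = 1 ✓
  … (the remaining 12 rows also agree.)
Every row agrees, so the formula is equivalent.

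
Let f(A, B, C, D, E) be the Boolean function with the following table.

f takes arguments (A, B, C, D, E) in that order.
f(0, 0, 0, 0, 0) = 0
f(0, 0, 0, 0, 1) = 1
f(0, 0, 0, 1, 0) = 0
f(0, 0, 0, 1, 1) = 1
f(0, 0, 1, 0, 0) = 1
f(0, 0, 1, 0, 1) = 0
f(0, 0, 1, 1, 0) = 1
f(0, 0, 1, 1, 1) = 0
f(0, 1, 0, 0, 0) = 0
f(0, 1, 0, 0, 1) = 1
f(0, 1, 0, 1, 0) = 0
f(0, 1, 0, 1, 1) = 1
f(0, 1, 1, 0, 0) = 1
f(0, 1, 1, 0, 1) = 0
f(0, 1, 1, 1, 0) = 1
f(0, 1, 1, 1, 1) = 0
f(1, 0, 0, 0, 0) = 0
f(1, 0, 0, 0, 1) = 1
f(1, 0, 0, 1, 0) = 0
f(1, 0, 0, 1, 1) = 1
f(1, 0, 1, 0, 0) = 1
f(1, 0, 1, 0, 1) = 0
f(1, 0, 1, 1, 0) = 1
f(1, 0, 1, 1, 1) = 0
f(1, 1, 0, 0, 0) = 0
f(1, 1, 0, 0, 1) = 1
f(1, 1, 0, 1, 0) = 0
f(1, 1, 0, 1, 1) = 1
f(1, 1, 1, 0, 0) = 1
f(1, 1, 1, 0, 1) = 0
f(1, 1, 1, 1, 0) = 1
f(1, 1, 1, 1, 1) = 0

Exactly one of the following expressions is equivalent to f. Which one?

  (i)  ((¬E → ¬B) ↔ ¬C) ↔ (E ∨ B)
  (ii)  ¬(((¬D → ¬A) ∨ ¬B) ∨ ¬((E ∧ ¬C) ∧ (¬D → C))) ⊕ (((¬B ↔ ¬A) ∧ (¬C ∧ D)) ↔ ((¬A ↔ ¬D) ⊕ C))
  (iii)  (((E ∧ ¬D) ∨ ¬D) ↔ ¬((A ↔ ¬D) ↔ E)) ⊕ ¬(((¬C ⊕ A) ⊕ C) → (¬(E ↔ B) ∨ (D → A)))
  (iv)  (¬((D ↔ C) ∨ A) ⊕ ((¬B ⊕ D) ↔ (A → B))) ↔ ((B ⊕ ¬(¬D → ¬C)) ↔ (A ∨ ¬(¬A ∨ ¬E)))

(ii): at (0,0,0,0,1) it gives 0, but f = 1 — eliminated.
(iii): at (0,0,0,1,0) it gives 1, but f = 0 — eliminated.
(iv): at (0,0,0,0,0) it gives 1, but f = 0 — eliminated.
Only (i) survives; checking it on all 32 rows confirms it matches f.

i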